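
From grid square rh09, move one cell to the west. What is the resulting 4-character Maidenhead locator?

QH99

Longitude square 0; −1 → -1, wraps to 9, carry into field.
Longitude field R = 17; −1 → 16 = Q.
The latitude characters are unchanged.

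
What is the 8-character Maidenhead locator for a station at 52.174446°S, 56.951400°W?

GD17mt58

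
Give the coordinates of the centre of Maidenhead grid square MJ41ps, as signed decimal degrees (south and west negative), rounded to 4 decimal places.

Field M=12, J=9: +12·20° lon, +9·10° lat → SW at lon 60°, lat 0°.
Square 4, 1: +4·2° lon, +1·1° lat → SW at lon 68°, lat 1°.
Subsquare p=15, s=18: +15·0.0833333° lon, +18·0.0416667° lat → SW at lon 69.25°, lat 1.75°.
Cell spans 0.0833333° lon × 0.0416667° lat. Centre is SW corner plus half of each.
latitude 1.7708, longitude 69.2917.

1.7708, 69.2917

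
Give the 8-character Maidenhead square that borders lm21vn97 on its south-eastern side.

LM21wn06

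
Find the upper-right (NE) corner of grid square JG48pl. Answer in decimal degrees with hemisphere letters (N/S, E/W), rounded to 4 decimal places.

21.5000° S, 9.3333° E

Field J=9, G=6: +9·20° lon, +6·10° lat → SW at lon 0°, lat -30°.
Square 4, 8: +4·2° lon, +8·1° lat → SW at lon 8°, lat -22°.
Subsquare p=15, l=11: +15·0.0833333° lon, +11·0.0416667° lat → SW at lon 9.25°, lat -21.5417°.
Cell spans 0.0833333° lon × 0.0416667° lat. NE corner is SW corner plus one full cell.
latitude 21.5000° S, longitude 9.3333° E.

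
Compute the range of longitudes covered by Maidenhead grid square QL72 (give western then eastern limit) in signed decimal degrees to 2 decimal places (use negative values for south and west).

154.00, 156.00

Field Q=16, L=11: +16·20° lon, +11·10° lat → SW at lon 140°, lat 20°.
Square 7, 2: +7·2° lon, +2·1° lat → SW at lon 154°, lat 22°.
Cell spans 2° lon × 1° lat.
west 154.00, east 156.00.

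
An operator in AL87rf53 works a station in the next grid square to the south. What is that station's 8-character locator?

Latitude extended square 3; −1 → 2.
The longitude characters are unchanged.

AL87rf52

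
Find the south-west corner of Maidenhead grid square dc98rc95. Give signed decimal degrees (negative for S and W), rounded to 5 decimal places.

Field D=3, C=2: +3·20° lon, +2·10° lat → SW at lon -120°, lat -70°.
Square 9, 8: +9·2° lon, +8·1° lat → SW at lon -102°, lat -62°.
Subsquare r=17, c=2: +17·0.0833333° lon, +2·0.0416667° lat → SW at lon -100.583°, lat -61.9167°.
Extended square 9, 5: +9·0.00833333° lon, +5·0.00416667° lat → SW at lon -100.508°, lat -61.8958°.
latitude -61.89583, longitude -100.50833.

-61.89583, -100.50833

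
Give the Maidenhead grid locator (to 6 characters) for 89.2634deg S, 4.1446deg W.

IA70wr

Shift to the Maidenhead origin (180°W, 90°S): lon 175.8554, lat 0.7366.
Field (20°×10°, letters A–R): lon ⌊175.8554/20⌋ = 8 → I; lat ⌊0.7366/10⌋ = 0 → A.
Square (2°×1°, digits 0–9): lon ⌊15.8554/2⌋ = 7; lat ⌊0.7366/1⌋ = 0.
Subsquare (5′×2.5′, letters a–x): lon ⌊1.8554/0.0833333⌋ = 22 → w; lat ⌊0.7366/0.0416667⌋ = 17 → r.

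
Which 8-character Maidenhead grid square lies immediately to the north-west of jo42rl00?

Longitude extended square 0; −1 → -1, wraps to 9, carry into subsquare.
Longitude subsquare r = 17; −1 → 16 = q.
Latitude extended square 0; +1 → 1.

JO42ql91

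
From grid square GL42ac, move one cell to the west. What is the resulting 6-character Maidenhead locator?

GL32xc

Longitude subsquare a = 0; −1 → -1, wraps to 23 = x, carry into square.
Longitude square 4; −1 → 3.
The latitude characters are unchanged.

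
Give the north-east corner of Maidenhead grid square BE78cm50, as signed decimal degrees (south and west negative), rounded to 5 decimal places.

-41.49583, -145.78333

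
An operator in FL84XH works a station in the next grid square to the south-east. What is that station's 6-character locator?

Longitude subsquare x = 23; +1 → 24, wraps to 0 = a, carry into square.
Longitude square 8; +1 → 9.
Latitude subsquare h = 7; −1 → 6 = g.

FL94ag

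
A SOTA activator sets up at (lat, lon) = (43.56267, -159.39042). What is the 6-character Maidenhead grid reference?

BN03hn

Add 180° to longitude and 90° to latitude: 20.6096, 133.5627.
Field: lon ⌊20.6096/20⌋ = 1 → B; lat ⌊133.5627/10⌋ = 13 → N.
Square: lon ⌊0.6096/2⌋ = 0; lat ⌊3.5627/1⌋ = 3.
Subsquare: lon ⌊0.6096/0.0833333⌋ = 7 → h; lat ⌊0.5627/0.0416667⌋ = 13 → n.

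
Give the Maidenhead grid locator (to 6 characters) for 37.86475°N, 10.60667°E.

Add 180° to longitude and 90° to latitude: 190.6067, 127.8648.
Field: lon ⌊190.6067/20⌋ = 9 → J; lat ⌊127.8648/10⌋ = 12 → M.
Square: lon ⌊10.6067/2⌋ = 5; lat ⌊7.8648/1⌋ = 7.
Subsquare: lon ⌊0.6067/0.0833333⌋ = 7 → h; lat ⌊0.8648/0.0416667⌋ = 20 → u.

JM57hu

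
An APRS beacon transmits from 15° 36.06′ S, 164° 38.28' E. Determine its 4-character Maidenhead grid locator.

RH24

Shift to the Maidenhead origin (180°W, 90°S): lon 344.64, lat 74.40.
Field: 344.64/20 → 17 → R, 74.40/10 → 7 → H; chars RH.
Square: 4.64/2 → 2, 4.40/1 → 4; chars 24.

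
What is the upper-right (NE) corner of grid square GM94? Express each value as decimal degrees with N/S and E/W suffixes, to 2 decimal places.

Field G=6, M=12: +6·20° lon, +12·10° lat → SW at lon -60°, lat 30°.
Square 9, 4: +9·2° lon, +4·1° lat → SW at lon -42°, lat 34°.
Cell spans 2° lon × 1° lat. NE corner is SW corner plus one full cell.
latitude 35.00° N, longitude 40.00° W.

35.00° N, 40.00° W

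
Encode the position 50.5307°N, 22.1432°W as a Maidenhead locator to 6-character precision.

HO80wm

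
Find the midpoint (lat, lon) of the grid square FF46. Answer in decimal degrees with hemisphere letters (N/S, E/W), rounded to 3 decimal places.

Field F=5, F=5: +5·20° lon, +5·10° lat → SW at lon -80°, lat -40°.
Square 4, 6: +4·2° lon, +6·1° lat → SW at lon -72°, lat -34°.
Cell spans 2° lon × 1° lat. Centre is SW corner plus half of each.
latitude 33.500° S, longitude 71.000° W.

33.500° S, 71.000° W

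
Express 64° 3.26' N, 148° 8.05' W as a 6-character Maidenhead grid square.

BP54wb

Offset from 180°W / 90°S: lon 31.8658°, lat 154.0543°.
Field: 31.8658/20 → 1 → B, 154.0543/10 → 15 → P; chars BP.
Square: 11.8658/2 → 5, 4.0543/1 → 4; chars 54.
Subsquare: 1.8658/0.0833333 → 22 → w, 0.0543/0.0416667 → 1 → b; chars wb.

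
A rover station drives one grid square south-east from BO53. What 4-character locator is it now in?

BO62

Longitude square 5; +1 → 6.
Latitude square 3; −1 → 2.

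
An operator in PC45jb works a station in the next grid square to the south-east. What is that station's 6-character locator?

Longitude subsquare j = 9; +1 → 10 = k.
Latitude subsquare b = 1; −1 → 0 = a.

PC45ka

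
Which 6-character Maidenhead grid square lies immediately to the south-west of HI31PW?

HI31ov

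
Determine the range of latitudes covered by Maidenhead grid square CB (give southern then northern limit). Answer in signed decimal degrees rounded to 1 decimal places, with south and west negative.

-80.0, -70.0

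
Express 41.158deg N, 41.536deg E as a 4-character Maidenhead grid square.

Add 180° to longitude and 90° to latitude: 221.54, 131.16.
Field (20°×10°, letters A–R): 221.54/20 → 11 → L, 131.16/10 → 13 → N; chars LN.
Square (2°×1°, digits 0–9): 1.54/2 → 0, 1.16/1 → 1; chars 01.

LN01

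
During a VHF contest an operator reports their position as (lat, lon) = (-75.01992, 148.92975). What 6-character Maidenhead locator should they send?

Shift to the Maidenhead origin (180°W, 90°S): lon 328.9298, lat 14.9801.
Field: 328.9298/20 → 16 → Q, 14.9801/10 → 1 → B; chars QB.
Square: 8.9298/2 → 4, 4.9801/1 → 4; chars 44.
Subsquare: 0.9298/0.0833333 → 11 → l, 0.9801/0.0416667 → 23 → x; chars lx.

QB44lx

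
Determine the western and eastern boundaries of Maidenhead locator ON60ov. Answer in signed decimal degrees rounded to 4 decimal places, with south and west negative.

Field O=14, N=13: +14·20° lon, +13·10° lat → SW at lon 100°, lat 40°.
Square 6, 0: +6·2° lon, +0·1° lat → SW at lon 112°, lat 40°.
Subsquare o=14, v=21: +14·0.0833333° lon, +21·0.0416667° lat → SW at lon 113.167°, lat 40.875°.
Cell spans 0.0833333° lon × 0.0416667° lat.
west 113.1667, east 113.2500.

113.1667, 113.2500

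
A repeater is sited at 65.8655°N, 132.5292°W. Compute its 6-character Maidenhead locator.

Shift to the Maidenhead origin (180°W, 90°S): lon 47.4708, lat 155.8655.
Field (20°×10°, letters A–R): 47.4708/20 → 2 → C, 155.8655/10 → 15 → P; chars CP.
Square (2°×1°, digits 0–9): 7.4708/2 → 3, 5.8655/1 → 5; chars 35.
Subsquare (5′×2.5′, letters a–x): 1.4708/0.0833333 → 17 → r, 0.8655/0.0416667 → 20 → u; chars ru.

CP35ru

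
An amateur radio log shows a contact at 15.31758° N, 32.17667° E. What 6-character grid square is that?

KK65ch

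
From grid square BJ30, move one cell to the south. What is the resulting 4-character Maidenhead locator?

BI39

Latitude square 0; −1 → -1, wraps to 9, carry into field.
Latitude field J = 9; −1 → 8 = I.
The longitude characters are unchanged.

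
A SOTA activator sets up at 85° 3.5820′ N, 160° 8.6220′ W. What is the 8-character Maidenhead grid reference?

Add 180° to longitude and 90° to latitude: 19.85630, 175.05970.
Field: lon ⌊19.85630/20⌋ = 0 → A; lat ⌊175.05970/10⌋ = 17 → R.
Square: lon ⌊19.85630/2⌋ = 9; lat ⌊5.05970/1⌋ = 5.
Subsquare: lon ⌊1.85630/0.0833333⌋ = 22 → w; lat ⌊0.05970/0.0416667⌋ = 1 → b.
Extended square: lon ⌊0.02297/0.00833333⌋ = 2; lat ⌊0.01803/0.00416667⌋ = 4.

AR95wb24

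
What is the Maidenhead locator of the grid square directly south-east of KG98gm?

KG98hl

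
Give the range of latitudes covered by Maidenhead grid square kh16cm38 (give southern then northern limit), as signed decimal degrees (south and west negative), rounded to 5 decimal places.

Field K=10, H=7: +10·20° lon, +7·10° lat → SW at lon 20°, lat -20°.
Square 1, 6: +1·2° lon, +6·1° lat → SW at lon 22°, lat -14°.
Subsquare c=2, m=12: +2·0.0833333° lon, +12·0.0416667° lat → SW at lon 22.1667°, lat -13.5°.
Extended square 3, 8: +3·0.00833333° lon, +8·0.00416667° lat → SW at lon 22.1917°, lat -13.4667°.
Cell spans 0.00833333° lon × 0.00416667° lat.
south -13.46667, north -13.46250.

-13.46667, -13.46250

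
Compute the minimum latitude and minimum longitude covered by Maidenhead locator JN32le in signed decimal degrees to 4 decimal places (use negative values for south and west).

Field J=9, N=13: +9·20° lon, +13·10° lat → SW at lon 0°, lat 40°.
Square 3, 2: +3·2° lon, +2·1° lat → SW at lon 6°, lat 42°.
Subsquare l=11, e=4: +11·0.0833333° lon, +4·0.0416667° lat → SW at lon 6.91667°, lat 42.1667°.
latitude 42.1667, longitude 6.9167.

42.1667, 6.9167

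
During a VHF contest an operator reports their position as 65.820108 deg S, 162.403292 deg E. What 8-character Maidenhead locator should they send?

Shift to the Maidenhead origin (180°W, 90°S): lon 342.40329, lat 24.17989.
Field: lon ⌊342.40329/20⌋ = 17 → R; lat ⌊24.17989/10⌋ = 2 → C.
Square: lon ⌊2.40329/2⌋ = 1; lat ⌊4.17989/1⌋ = 4.
Subsquare: lon ⌊0.40329/0.0833333⌋ = 4 → e; lat ⌊0.17989/0.0416667⌋ = 4 → e.
Extended square: lon ⌊0.06996/0.00833333⌋ = 8; lat ⌊0.01323/0.00416667⌋ = 3.

RC14ee83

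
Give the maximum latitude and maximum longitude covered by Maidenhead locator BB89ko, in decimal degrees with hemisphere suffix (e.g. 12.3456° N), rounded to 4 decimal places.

Field B=1, B=1: +1·20° lon, +1·10° lat → SW at lon -160°, lat -80°.
Square 8, 9: +8·2° lon, +9·1° lat → SW at lon -144°, lat -71°.
Subsquare k=10, o=14: +10·0.0833333° lon, +14·0.0416667° lat → SW at lon -143.167°, lat -70.4167°.
Cell spans 0.0833333° lon × 0.0416667° lat. NE corner is SW corner plus one full cell.
latitude 70.3750° S, longitude 143.0833° W.

70.3750° S, 143.0833° W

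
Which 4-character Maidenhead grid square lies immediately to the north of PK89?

Latitude square 9; +1 → 10, wraps to 0, carry into field.
Latitude field K = 10; +1 → 11 = L.
The longitude characters are unchanged.

PL80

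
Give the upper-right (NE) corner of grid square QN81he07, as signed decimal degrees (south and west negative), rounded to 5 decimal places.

Field Q=16, N=13: +16·20° lon, +13·10° lat → SW at lon 140°, lat 40°.
Square 8, 1: +8·2° lon, +1·1° lat → SW at lon 156°, lat 41°.
Subsquare h=7, e=4: +7·0.0833333° lon, +4·0.0416667° lat → SW at lon 156.583°, lat 41.1667°.
Extended square 0, 7: +0·0.00833333° lon, +7·0.00416667° lat → SW at lon 156.583°, lat 41.1958°.
Cell spans 0.00833333° lon × 0.00416667° lat. NE corner is SW corner plus one full cell.
latitude 41.20000, longitude 156.59167.

41.20000, 156.59167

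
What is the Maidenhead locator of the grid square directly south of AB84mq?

AB84mp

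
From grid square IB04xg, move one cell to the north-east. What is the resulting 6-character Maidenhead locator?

Longitude subsquare x = 23; +1 → 24, wraps to 0 = a, carry into square.
Longitude square 0; +1 → 1.
Latitude subsquare g = 6; +1 → 7 = h.

IB14ah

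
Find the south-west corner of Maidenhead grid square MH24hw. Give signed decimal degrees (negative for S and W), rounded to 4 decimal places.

-15.0833, 64.5833

Field M=12, H=7: +12·20° lon, +7·10° lat → SW at lon 60°, lat -20°.
Square 2, 4: +2·2° lon, +4·1° lat → SW at lon 64°, lat -16°.
Subsquare h=7, w=22: +7·0.0833333° lon, +22·0.0416667° lat → SW at lon 64.5833°, lat -15.0833°.
latitude -15.0833, longitude 64.5833.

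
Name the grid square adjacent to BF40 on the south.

Latitude square 0; −1 → -1, wraps to 9, carry into field.
Latitude field F = 5; −1 → 4 = E.
The longitude characters are unchanged.

BE49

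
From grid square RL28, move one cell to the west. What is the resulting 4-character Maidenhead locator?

RL18

Longitude square 2; −1 → 1.
The latitude characters are unchanged.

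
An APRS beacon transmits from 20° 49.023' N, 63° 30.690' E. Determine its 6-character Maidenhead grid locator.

ML10st

Offset from 180°W / 90°S: lon 243.5115°, lat 110.8170°.
Field: lon ⌊243.5115/20⌋ = 12 → M; lat ⌊110.8170/10⌋ = 11 → L.
Square: lon ⌊3.5115/2⌋ = 1; lat ⌊0.8170/1⌋ = 0.
Subsquare: lon ⌊1.5115/0.0833333⌋ = 18 → s; lat ⌊0.8170/0.0416667⌋ = 19 → t.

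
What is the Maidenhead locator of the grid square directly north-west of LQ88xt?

LQ88wu

Longitude subsquare x = 23; −1 → 22 = w.
Latitude subsquare t = 19; +1 → 20 = u.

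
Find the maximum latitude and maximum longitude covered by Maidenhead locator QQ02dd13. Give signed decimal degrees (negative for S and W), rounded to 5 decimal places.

72.14167, 140.26667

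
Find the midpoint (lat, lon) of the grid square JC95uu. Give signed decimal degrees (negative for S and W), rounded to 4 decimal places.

-64.1458, 19.7083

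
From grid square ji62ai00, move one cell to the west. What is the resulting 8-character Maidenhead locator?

JI52xi90

Longitude extended square 0; −1 → -1, wraps to 9, carry into subsquare.
Longitude subsquare a = 0; −1 → -1, wraps to 23 = x, carry into square.
Longitude square 6; −1 → 5.
The latitude characters are unchanged.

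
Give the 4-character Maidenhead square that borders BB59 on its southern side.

BB58

Latitude square 9; −1 → 8.
The longitude characters are unchanged.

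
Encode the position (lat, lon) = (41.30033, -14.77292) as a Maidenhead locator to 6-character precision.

IN21oh

Add 180° to longitude and 90° to latitude: 165.2271, 131.3003.
Field: lon ⌊165.2271/20⌋ = 8 → I; lat ⌊131.3003/10⌋ = 13 → N.
Square: lon ⌊5.2271/2⌋ = 2; lat ⌊1.3003/1⌋ = 1.
Subsquare: lon ⌊1.2271/0.0833333⌋ = 14 → o; lat ⌊0.3003/0.0416667⌋ = 7 → h.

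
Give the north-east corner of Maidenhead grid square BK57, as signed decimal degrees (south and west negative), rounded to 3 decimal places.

18.000, -148.000

Field B=1, K=10: +1·20° lon, +10·10° lat → SW at lon -160°, lat 10°.
Square 5, 7: +5·2° lon, +7·1° lat → SW at lon -150°, lat 17°.
Cell spans 2° lon × 1° lat. NE corner is SW corner plus one full cell.
latitude 18.000, longitude -148.000.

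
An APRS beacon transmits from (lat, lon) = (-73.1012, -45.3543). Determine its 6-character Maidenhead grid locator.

GB76hv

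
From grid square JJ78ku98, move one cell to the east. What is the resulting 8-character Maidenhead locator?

JJ78lu08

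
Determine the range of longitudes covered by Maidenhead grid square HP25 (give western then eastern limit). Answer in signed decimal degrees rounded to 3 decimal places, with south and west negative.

Field H=7, P=15: +7·20° lon, +15·10° lat → SW at lon -40°, lat 60°.
Square 2, 5: +2·2° lon, +5·1° lat → SW at lon -36°, lat 65°.
Cell spans 2° lon × 1° lat.
west -36.000, east -34.000.

-36.000, -34.000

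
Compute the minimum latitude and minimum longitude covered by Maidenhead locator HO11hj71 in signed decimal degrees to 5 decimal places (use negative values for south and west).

Field H=7, O=14: +7·20° lon, +14·10° lat → SW at lon -40°, lat 50°.
Square 1, 1: +1·2° lon, +1·1° lat → SW at lon -38°, lat 51°.
Subsquare h=7, j=9: +7·0.0833333° lon, +9·0.0416667° lat → SW at lon -37.4167°, lat 51.375°.
Extended square 7, 1: +7·0.00833333° lon, +1·0.00416667° lat → SW at lon -37.3583°, lat 51.3792°.
latitude 51.37917, longitude -37.35833.

51.37917, -37.35833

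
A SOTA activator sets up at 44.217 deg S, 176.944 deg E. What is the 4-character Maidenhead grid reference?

RE85

Shift to the Maidenhead origin (180°W, 90°S): lon 356.94, lat 45.78.
Field: 356.94/20 → 17 → R, 45.78/10 → 4 → E; chars RE.
Square: 16.94/2 → 8, 5.78/1 → 5; chars 85.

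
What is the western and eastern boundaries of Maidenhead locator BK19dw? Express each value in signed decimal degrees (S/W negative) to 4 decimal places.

-157.7500, -157.6667

Field B=1, K=10: +1·20° lon, +10·10° lat → SW at lon -160°, lat 10°.
Square 1, 9: +1·2° lon, +9·1° lat → SW at lon -158°, lat 19°.
Subsquare d=3, w=22: +3·0.0833333° lon, +22·0.0416667° lat → SW at lon -157.75°, lat 19.9167°.
Cell spans 0.0833333° lon × 0.0416667° lat.
west -157.7500, east -157.6667.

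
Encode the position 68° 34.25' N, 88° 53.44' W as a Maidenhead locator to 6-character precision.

EP58nn

Shift to the Maidenhead origin (180°W, 90°S): lon 91.1093, lat 158.5708.
Field: lon ⌊91.1093/20⌋ = 4 → E; lat ⌊158.5708/10⌋ = 15 → P.
Square: lon ⌊11.1093/2⌋ = 5; lat ⌊8.5708/1⌋ = 8.
Subsquare: lon ⌊1.1093/0.0833333⌋ = 13 → n; lat ⌊0.5708/0.0416667⌋ = 13 → n.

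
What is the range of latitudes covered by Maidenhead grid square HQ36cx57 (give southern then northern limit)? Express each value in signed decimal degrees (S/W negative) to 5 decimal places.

76.98750, 76.99167

Field H=7, Q=16: +7·20° lon, +16·10° lat → SW at lon -40°, lat 70°.
Square 3, 6: +3·2° lon, +6·1° lat → SW at lon -34°, lat 76°.
Subsquare c=2, x=23: +2·0.0833333° lon, +23·0.0416667° lat → SW at lon -33.8333°, lat 76.9583°.
Extended square 5, 7: +5·0.00833333° lon, +7·0.00416667° lat → SW at lon -33.7917°, lat 76.9875°.
Cell spans 0.00833333° lon × 0.00416667° lat.
south 76.98750, north 76.99167.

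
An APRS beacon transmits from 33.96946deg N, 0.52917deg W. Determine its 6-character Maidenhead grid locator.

IM93rx

Add 180° to longitude and 90° to latitude: 179.4708, 123.9695.
Field: lon ⌊179.4708/20⌋ = 8 → I; lat ⌊123.9695/10⌋ = 12 → M.
Square: lon ⌊19.4708/2⌋ = 9; lat ⌊3.9695/1⌋ = 3.
Subsquare: lon ⌊1.4708/0.0833333⌋ = 17 → r; lat ⌊0.9695/0.0416667⌋ = 23 → x.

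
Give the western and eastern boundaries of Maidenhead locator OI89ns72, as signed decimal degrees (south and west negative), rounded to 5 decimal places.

117.14167, 117.15000

Field O=14, I=8: +14·20° lon, +8·10° lat → SW at lon 100°, lat -10°.
Square 8, 9: +8·2° lon, +9·1° lat → SW at lon 116°, lat -1°.
Subsquare n=13, s=18: +13·0.0833333° lon, +18·0.0416667° lat → SW at lon 117.083°, lat -0.25°.
Extended square 7, 2: +7·0.00833333° lon, +2·0.00416667° lat → SW at lon 117.142°, lat -0.241667°.
Cell spans 0.00833333° lon × 0.00416667° lat.
west 117.14167, east 117.15000.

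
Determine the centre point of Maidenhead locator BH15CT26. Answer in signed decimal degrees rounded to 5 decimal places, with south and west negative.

-14.18125, -157.81250

Field B=1, H=7: +1·20° lon, +7·10° lat → SW at lon -160°, lat -20°.
Square 1, 5: +1·2° lon, +5·1° lat → SW at lon -158°, lat -15°.
Subsquare c=2, t=19: +2·0.0833333° lon, +19·0.0416667° lat → SW at lon -157.833°, lat -14.2083°.
Extended square 2, 6: +2·0.00833333° lon, +6·0.00416667° lat → SW at lon -157.817°, lat -14.1833°.
Cell spans 0.00833333° lon × 0.00416667° lat. Centre is SW corner plus half of each.
latitude -14.18125, longitude -157.81250.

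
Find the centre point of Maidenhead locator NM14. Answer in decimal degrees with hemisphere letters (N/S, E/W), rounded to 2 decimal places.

Field N=13, M=12: +13·20° lon, +12·10° lat → SW at lon 80°, lat 30°.
Square 1, 4: +1·2° lon, +4·1° lat → SW at lon 82°, lat 34°.
Cell spans 2° lon × 1° lat. Centre is SW corner plus half of each.
latitude 34.50° N, longitude 83.00° E.

34.50° N, 83.00° E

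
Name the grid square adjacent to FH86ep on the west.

Longitude subsquare e = 4; −1 → 3 = d.
The latitude characters are unchanged.

FH86dp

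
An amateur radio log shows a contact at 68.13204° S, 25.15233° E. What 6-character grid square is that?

KC21nu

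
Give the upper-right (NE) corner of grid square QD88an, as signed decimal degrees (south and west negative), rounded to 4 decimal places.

-51.4167, 156.0833

Field Q=16, D=3: +16·20° lon, +3·10° lat → SW at lon 140°, lat -60°.
Square 8, 8: +8·2° lon, +8·1° lat → SW at lon 156°, lat -52°.
Subsquare a=0, n=13: +0·0.0833333° lon, +13·0.0416667° lat → SW at lon 156°, lat -51.4583°.
Cell spans 0.0833333° lon × 0.0416667° lat. NE corner is SW corner plus one full cell.
latitude -51.4167, longitude 156.0833.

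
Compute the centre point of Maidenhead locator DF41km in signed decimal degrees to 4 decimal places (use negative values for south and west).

Field D=3, F=5: +3·20° lon, +5·10° lat → SW at lon -120°, lat -40°.
Square 4, 1: +4·2° lon, +1·1° lat → SW at lon -112°, lat -39°.
Subsquare k=10, m=12: +10·0.0833333° lon, +12·0.0416667° lat → SW at lon -111.167°, lat -38.5°.
Cell spans 0.0833333° lon × 0.0416667° lat. Centre is SW corner plus half of each.
latitude -38.4792, longitude -111.1250.

-38.4792, -111.1250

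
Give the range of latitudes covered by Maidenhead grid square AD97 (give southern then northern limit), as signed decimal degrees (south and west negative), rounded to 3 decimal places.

Field A=0, D=3: +0·20° lon, +3·10° lat → SW at lon -180°, lat -60°.
Square 9, 7: +9·2° lon, +7·1° lat → SW at lon -162°, lat -53°.
Cell spans 2° lon × 1° lat.
south -53.000, north -52.000.

-53.000, -52.000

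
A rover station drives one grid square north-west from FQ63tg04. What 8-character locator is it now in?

FQ63sg95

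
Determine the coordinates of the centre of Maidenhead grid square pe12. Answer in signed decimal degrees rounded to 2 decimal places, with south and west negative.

-47.50, 123.00

Field P=15, E=4: +15·20° lon, +4·10° lat → SW at lon 120°, lat -50°.
Square 1, 2: +1·2° lon, +2·1° lat → SW at lon 122°, lat -48°.
Cell spans 2° lon × 1° lat. Centre is SW corner plus half of each.
latitude -47.50, longitude 123.00.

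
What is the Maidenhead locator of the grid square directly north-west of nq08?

MQ99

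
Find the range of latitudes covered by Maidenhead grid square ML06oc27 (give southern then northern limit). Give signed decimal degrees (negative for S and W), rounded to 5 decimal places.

26.11250, 26.11667

Field M=12, L=11: +12·20° lon, +11·10° lat → SW at lon 60°, lat 20°.
Square 0, 6: +0·2° lon, +6·1° lat → SW at lon 60°, lat 26°.
Subsquare o=14, c=2: +14·0.0833333° lon, +2·0.0416667° lat → SW at lon 61.1667°, lat 26.0833°.
Extended square 2, 7: +2·0.00833333° lon, +7·0.00416667° lat → SW at lon 61.1833°, lat 26.1125°.
Cell spans 0.00833333° lon × 0.00416667° lat.
south 26.11250, north 26.11667.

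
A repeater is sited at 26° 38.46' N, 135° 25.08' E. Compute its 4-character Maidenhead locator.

Add 180° to longitude and 90° to latitude: 315.42, 116.64.
Field (20°×10°, letters A–R): lon ⌊315.42/20⌋ = 15 → P; lat ⌊116.64/10⌋ = 11 → L.
Square (2°×1°, digits 0–9): lon ⌊15.42/2⌋ = 7; lat ⌊6.64/1⌋ = 6.

PL76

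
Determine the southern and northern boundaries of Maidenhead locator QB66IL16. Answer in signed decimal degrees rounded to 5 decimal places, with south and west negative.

-73.51667, -73.51250

Field Q=16, B=1: +16·20° lon, +1·10° lat → SW at lon 140°, lat -80°.
Square 6, 6: +6·2° lon, +6·1° lat → SW at lon 152°, lat -74°.
Subsquare i=8, l=11: +8·0.0833333° lon, +11·0.0416667° lat → SW at lon 152.667°, lat -73.5417°.
Extended square 1, 6: +1·0.00833333° lon, +6·0.00416667° lat → SW at lon 152.675°, lat -73.5167°.
Cell spans 0.00833333° lon × 0.00416667° lat.
south -73.51667, north -73.51250.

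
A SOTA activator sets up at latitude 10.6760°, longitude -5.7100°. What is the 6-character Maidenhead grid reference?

Add 180° to longitude and 90° to latitude: 174.2900, 100.6760.
Field: lon ⌊174.2900/20⌋ = 8 → I; lat ⌊100.6760/10⌋ = 10 → K.
Square: lon ⌊14.2900/2⌋ = 7; lat ⌊0.6760/1⌋ = 0.
Subsquare: lon ⌊0.2900/0.0833333⌋ = 3 → d; lat ⌊0.6760/0.0416667⌋ = 16 → q.

IK70dq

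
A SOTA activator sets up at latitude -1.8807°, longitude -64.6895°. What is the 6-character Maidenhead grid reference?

FI78pc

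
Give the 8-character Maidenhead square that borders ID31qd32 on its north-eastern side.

Longitude extended square 3; +1 → 4.
Latitude extended square 2; +1 → 3.

ID31qd43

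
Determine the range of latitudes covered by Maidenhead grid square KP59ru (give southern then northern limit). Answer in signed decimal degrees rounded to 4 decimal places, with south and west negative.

69.8333, 69.8750

Field K=10, P=15: +10·20° lon, +15·10° lat → SW at lon 20°, lat 60°.
Square 5, 9: +5·2° lon, +9·1° lat → SW at lon 30°, lat 69°.
Subsquare r=17, u=20: +17·0.0833333° lon, +20·0.0416667° lat → SW at lon 31.4167°, lat 69.8333°.
Cell spans 0.0833333° lon × 0.0416667° lat.
south 69.8333, north 69.8750.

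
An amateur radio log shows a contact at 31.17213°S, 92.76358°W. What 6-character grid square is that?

EF38ot

Add 180° to longitude and 90° to latitude: 87.2364, 58.8279.
Field (20°×10°, letters A–R): lon ⌊87.2364/20⌋ = 4 → E; lat ⌊58.8279/10⌋ = 5 → F.
Square (2°×1°, digits 0–9): lon ⌊7.2364/2⌋ = 3; lat ⌊8.8279/1⌋ = 8.
Subsquare (5′×2.5′, letters a–x): lon ⌊1.2364/0.0833333⌋ = 14 → o; lat ⌊0.8279/0.0416667⌋ = 19 → t.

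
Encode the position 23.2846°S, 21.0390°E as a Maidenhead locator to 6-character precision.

KG06mr

Shift to the Maidenhead origin (180°W, 90°S): lon 201.0390, lat 66.7154.
Field (20°×10°, letters A–R): lon ⌊201.0390/20⌋ = 10 → K; lat ⌊66.7154/10⌋ = 6 → G.
Square (2°×1°, digits 0–9): lon ⌊1.0390/2⌋ = 0; lat ⌊6.7154/1⌋ = 6.
Subsquare (5′×2.5′, letters a–x): lon ⌊1.0390/0.0833333⌋ = 12 → m; lat ⌊0.7154/0.0416667⌋ = 17 → r.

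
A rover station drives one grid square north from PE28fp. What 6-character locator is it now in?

Latitude subsquare p = 15; +1 → 16 = q.
The longitude characters are unchanged.

PE28fq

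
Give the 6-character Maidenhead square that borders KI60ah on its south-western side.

KI50xg

Longitude subsquare a = 0; −1 → -1, wraps to 23 = x, carry into square.
Longitude square 6; −1 → 5.
Latitude subsquare h = 7; −1 → 6 = g.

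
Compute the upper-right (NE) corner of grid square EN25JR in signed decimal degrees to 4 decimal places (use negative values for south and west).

Field E=4, N=13: +4·20° lon, +13·10° lat → SW at lon -100°, lat 40°.
Square 2, 5: +2·2° lon, +5·1° lat → SW at lon -96°, lat 45°.
Subsquare j=9, r=17: +9·0.0833333° lon, +17·0.0416667° lat → SW at lon -95.25°, lat 45.7083°.
Cell spans 0.0833333° lon × 0.0416667° lat. NE corner is SW corner plus one full cell.
latitude 45.7500, longitude -95.1667.

45.7500, -95.1667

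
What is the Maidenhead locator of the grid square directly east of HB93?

Longitude square 9; +1 → 10, wraps to 0, carry into field.
Longitude field H = 7; +1 → 8 = I.
The latitude characters are unchanged.

IB03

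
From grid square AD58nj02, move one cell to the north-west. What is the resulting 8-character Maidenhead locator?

AD58mj93

Longitude extended square 0; −1 → -1, wraps to 9, carry into subsquare.
Longitude subsquare n = 13; −1 → 12 = m.
Latitude extended square 2; +1 → 3.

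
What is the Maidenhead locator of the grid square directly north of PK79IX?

Latitude subsquare x = 23; +1 → 24, wraps to 0 = a, carry into square.
Latitude square 9; +1 → 10, wraps to 0, carry into field.
Latitude field K = 10; +1 → 11 = L.
The longitude characters are unchanged.

PL70ia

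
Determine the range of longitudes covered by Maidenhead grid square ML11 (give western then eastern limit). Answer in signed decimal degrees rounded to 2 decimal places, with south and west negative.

62.00, 64.00

Field M=12, L=11: +12·20° lon, +11·10° lat → SW at lon 60°, lat 20°.
Square 1, 1: +1·2° lon, +1·1° lat → SW at lon 62°, lat 21°.
Cell spans 2° lon × 1° lat.
west 62.00, east 64.00.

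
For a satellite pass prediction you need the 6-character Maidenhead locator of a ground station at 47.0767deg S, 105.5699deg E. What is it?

OE22sw

Add 180° to longitude and 90° to latitude: 285.5699, 42.9233.
Field: lon ⌊285.5699/20⌋ = 14 → O; lat ⌊42.9233/10⌋ = 4 → E.
Square: lon ⌊5.5699/2⌋ = 2; lat ⌊2.9233/1⌋ = 2.
Subsquare: lon ⌊1.5699/0.0833333⌋ = 18 → s; lat ⌊0.9233/0.0416667⌋ = 22 → w.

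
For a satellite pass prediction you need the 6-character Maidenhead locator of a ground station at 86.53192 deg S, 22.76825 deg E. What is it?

KA13jl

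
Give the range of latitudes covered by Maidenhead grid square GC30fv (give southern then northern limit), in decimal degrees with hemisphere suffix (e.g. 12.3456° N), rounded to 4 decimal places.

69.1250° S, 69.0833° S

Field G=6, C=2: +6·20° lon, +2·10° lat → SW at lon -60°, lat -70°.
Square 3, 0: +3·2° lon, +0·1° lat → SW at lon -54°, lat -70°.
Subsquare f=5, v=21: +5·0.0833333° lon, +21·0.0416667° lat → SW at lon -53.5833°, lat -69.125°.
Cell spans 0.0833333° lon × 0.0416667° lat.
south 69.1250° S, north 69.0833° S.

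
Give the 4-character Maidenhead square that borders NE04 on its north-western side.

ME95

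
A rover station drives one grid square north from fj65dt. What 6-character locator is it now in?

FJ65du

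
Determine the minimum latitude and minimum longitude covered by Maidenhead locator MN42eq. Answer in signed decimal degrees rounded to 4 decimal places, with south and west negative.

42.6667, 68.3333

Field M=12, N=13: +12·20° lon, +13·10° lat → SW at lon 60°, lat 40°.
Square 4, 2: +4·2° lon, +2·1° lat → SW at lon 68°, lat 42°.
Subsquare e=4, q=16: +4·0.0833333° lon, +16·0.0416667° lat → SW at lon 68.3333°, lat 42.6667°.
latitude 42.6667, longitude 68.3333.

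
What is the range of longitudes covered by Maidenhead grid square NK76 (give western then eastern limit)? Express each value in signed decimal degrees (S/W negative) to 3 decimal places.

Field N=13, K=10: +13·20° lon, +10·10° lat → SW at lon 80°, lat 10°.
Square 7, 6: +7·2° lon, +6·1° lat → SW at lon 94°, lat 16°.
Cell spans 2° lon × 1° lat.
west 94.000, east 96.000.

94.000, 96.000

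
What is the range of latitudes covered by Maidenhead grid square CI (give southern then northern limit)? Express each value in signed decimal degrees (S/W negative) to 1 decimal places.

-10.0, 0.0

Field C=2, I=8: +2·20° lon, +8·10° lat → SW at lon -140°, lat -10°.
Cell spans 20° lon × 10° lat.
south -10.0, north 0.0.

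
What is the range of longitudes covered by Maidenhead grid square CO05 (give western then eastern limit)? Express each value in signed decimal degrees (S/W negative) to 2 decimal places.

Field C=2, O=14: +2·20° lon, +14·10° lat → SW at lon -140°, lat 50°.
Square 0, 5: +0·2° lon, +5·1° lat → SW at lon -140°, lat 55°.
Cell spans 2° lon × 1° lat.
west -140.00, east -138.00.

-140.00, -138.00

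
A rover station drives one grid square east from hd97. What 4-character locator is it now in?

ID07

Longitude square 9; +1 → 10, wraps to 0, carry into field.
Longitude field H = 7; +1 → 8 = I.
The latitude characters are unchanged.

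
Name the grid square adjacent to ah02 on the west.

Longitude square 0; −1 → -1, wraps to 9, carry into field.
Longitude field A = 0; −1 → -1, wraps to 17 = R, wrapping around the antimeridian.
The latitude characters are unchanged.

RH92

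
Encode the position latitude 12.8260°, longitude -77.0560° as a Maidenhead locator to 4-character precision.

Shift to the Maidenhead origin (180°W, 90°S): lon 102.94, lat 102.83.
Field: lon ⌊102.94/20⌋ = 5 → F; lat ⌊102.83/10⌋ = 10 → K.
Square: lon ⌊2.94/2⌋ = 1; lat ⌊2.83/1⌋ = 2.

FK12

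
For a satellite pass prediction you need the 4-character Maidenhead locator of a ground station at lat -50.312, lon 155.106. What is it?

QD79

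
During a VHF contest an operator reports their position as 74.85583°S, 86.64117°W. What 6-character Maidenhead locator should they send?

Add 180° to longitude and 90° to latitude: 93.3588, 15.1442.
Field (20°×10°, letters A–R): 93.3588/20 → 4 → E, 15.1442/10 → 1 → B; chars EB.
Square (2°×1°, digits 0–9): 13.3588/2 → 6, 5.1442/1 → 5; chars 65.
Subsquare (5′×2.5′, letters a–x): 1.3588/0.0833333 → 16 → q, 0.1442/0.0416667 → 3 → d; chars qd.

EB65qd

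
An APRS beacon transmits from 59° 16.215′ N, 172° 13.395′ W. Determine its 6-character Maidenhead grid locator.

AO39vg

Offset from 180°W / 90°S: lon 7.7767°, lat 149.2703°.
Field: 7.7767/20 → 0 → A, 149.2703/10 → 14 → O; chars AO.
Square: 7.7767/2 → 3, 9.2703/1 → 9; chars 39.
Subsquare: 1.7767/0.0833333 → 21 → v, 0.2703/0.0416667 → 6 → g; chars vg.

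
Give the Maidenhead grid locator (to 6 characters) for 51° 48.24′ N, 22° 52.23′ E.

KO11kt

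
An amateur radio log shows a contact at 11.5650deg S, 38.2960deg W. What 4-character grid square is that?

HH08

Shift to the Maidenhead origin (180°W, 90°S): lon 141.70, lat 78.44.
Field: lon ⌊141.70/20⌋ = 7 → H; lat ⌊78.44/10⌋ = 7 → H.
Square: lon ⌊1.70/2⌋ = 0; lat ⌊8.44/1⌋ = 8.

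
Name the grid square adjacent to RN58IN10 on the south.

RN58im19

Latitude extended square 0; −1 → -1, wraps to 9, carry into subsquare.
Latitude subsquare n = 13; −1 → 12 = m.
The longitude characters are unchanged.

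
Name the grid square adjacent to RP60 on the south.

RO69

Latitude square 0; −1 → -1, wraps to 9, carry into field.
Latitude field P = 15; −1 → 14 = O.
The longitude characters are unchanged.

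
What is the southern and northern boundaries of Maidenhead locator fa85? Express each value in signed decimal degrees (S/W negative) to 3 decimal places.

Field F=5, A=0: +5·20° lon, +0·10° lat → SW at lon -80°, lat -90°.
Square 8, 5: +8·2° lon, +5·1° lat → SW at lon -64°, lat -85°.
Cell spans 2° lon × 1° lat.
south -85.000, north -84.000.

-85.000, -84.000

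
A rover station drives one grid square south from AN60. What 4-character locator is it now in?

Latitude square 0; −1 → -1, wraps to 9, carry into field.
Latitude field N = 13; −1 → 12 = M.
The longitude characters are unchanged.

AM69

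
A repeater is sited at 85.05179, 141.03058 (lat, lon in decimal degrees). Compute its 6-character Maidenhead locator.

QR05mb

Offset from 180°W / 90°S: lon 321.0306°, lat 175.0518°.
Field: 321.0306/20 → 16 → Q, 175.0518/10 → 17 → R; chars QR.
Square: 1.0306/2 → 0, 5.0518/1 → 5; chars 05.
Subsquare: 1.0306/0.0833333 → 12 → m, 0.0518/0.0416667 → 1 → b; chars mb.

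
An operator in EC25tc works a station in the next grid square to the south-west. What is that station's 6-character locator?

EC25sb

Longitude subsquare t = 19; −1 → 18 = s.
Latitude subsquare c = 2; −1 → 1 = b.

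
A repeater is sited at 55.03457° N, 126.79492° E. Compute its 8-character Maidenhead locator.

Add 180° to longitude and 90° to latitude: 306.79492, 145.03457.
Field: 306.79492/20 → 15 → P, 145.03457/10 → 14 → O; chars PO.
Square: 6.79492/2 → 3, 5.03457/1 → 5; chars 35.
Subsquare: 0.79492/0.0833333 → 9 → j, 0.03457/0.0416667 → 0 → a; chars ja.
Extended square: 0.04492/0.00833333 → 5, 0.03457/0.00416667 → 8; chars 58.

PO35ja58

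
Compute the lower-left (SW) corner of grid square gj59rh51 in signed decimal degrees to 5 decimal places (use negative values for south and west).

9.29583, -48.54167

Field G=6, J=9: +6·20° lon, +9·10° lat → SW at lon -60°, lat 0°.
Square 5, 9: +5·2° lon, +9·1° lat → SW at lon -50°, lat 9°.
Subsquare r=17, h=7: +17·0.0833333° lon, +7·0.0416667° lat → SW at lon -48.5833°, lat 9.29167°.
Extended square 5, 1: +5·0.00833333° lon, +1·0.00416667° lat → SW at lon -48.5417°, lat 9.29583°.
latitude 9.29583, longitude -48.54167.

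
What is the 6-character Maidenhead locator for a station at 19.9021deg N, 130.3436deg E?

PK59ev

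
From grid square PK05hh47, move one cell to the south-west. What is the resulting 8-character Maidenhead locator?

PK05hh36

Longitude extended square 4; −1 → 3.
Latitude extended square 7; −1 → 6.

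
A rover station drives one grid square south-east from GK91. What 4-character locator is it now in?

HK00

Longitude square 9; +1 → 10, wraps to 0, carry into field.
Longitude field G = 6; +1 → 7 = H.
Latitude square 1; −1 → 0.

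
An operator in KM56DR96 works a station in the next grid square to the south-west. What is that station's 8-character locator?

KM56dr85

Longitude extended square 9; −1 → 8.
Latitude extended square 6; −1 → 5.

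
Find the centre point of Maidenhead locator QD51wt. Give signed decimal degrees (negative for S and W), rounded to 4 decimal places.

-58.1875, 151.8750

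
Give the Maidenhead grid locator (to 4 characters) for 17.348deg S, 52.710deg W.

Offset from 180°W / 90°S: lon 127.29°, lat 72.65°.
Field (20°×10°, letters A–R): lon ⌊127.29/20⌋ = 6 → G; lat ⌊72.65/10⌋ = 7 → H.
Square (2°×1°, digits 0–9): lon ⌊7.29/2⌋ = 3; lat ⌊2.65/1⌋ = 2.

GH32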